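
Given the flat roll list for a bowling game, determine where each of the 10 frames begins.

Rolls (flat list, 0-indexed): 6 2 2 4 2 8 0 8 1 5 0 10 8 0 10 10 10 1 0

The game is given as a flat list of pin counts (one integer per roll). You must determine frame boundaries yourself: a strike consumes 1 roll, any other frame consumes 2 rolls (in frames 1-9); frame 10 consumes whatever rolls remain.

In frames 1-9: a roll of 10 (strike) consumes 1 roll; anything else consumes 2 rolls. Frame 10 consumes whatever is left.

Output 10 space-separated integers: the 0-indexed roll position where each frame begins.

Frame 1 starts at roll index 0: rolls=6,2 (sum=8), consumes 2 rolls
Frame 2 starts at roll index 2: rolls=2,4 (sum=6), consumes 2 rolls
Frame 3 starts at roll index 4: rolls=2,8 (sum=10), consumes 2 rolls
Frame 4 starts at roll index 6: rolls=0,8 (sum=8), consumes 2 rolls
Frame 5 starts at roll index 8: rolls=1,5 (sum=6), consumes 2 rolls
Frame 6 starts at roll index 10: rolls=0,10 (sum=10), consumes 2 rolls
Frame 7 starts at roll index 12: rolls=8,0 (sum=8), consumes 2 rolls
Frame 8 starts at roll index 14: roll=10 (strike), consumes 1 roll
Frame 9 starts at roll index 15: roll=10 (strike), consumes 1 roll
Frame 10 starts at roll index 16: 3 remaining rolls

Answer: 0 2 4 6 8 10 12 14 15 16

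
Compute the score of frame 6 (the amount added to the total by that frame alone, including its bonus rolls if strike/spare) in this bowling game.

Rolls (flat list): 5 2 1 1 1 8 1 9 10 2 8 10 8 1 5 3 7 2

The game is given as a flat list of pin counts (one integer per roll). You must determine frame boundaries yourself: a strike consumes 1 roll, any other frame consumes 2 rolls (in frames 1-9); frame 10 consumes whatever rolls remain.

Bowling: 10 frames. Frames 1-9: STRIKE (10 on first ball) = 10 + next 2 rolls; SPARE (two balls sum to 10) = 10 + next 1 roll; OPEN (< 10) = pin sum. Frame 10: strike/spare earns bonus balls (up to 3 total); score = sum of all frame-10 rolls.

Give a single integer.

Answer: 20

Derivation:
Frame 1: OPEN (5+2=7). Cumulative: 7
Frame 2: OPEN (1+1=2). Cumulative: 9
Frame 3: OPEN (1+8=9). Cumulative: 18
Frame 4: SPARE (1+9=10). 10 + next roll (10) = 20. Cumulative: 38
Frame 5: STRIKE. 10 + next two rolls (2+8) = 20. Cumulative: 58
Frame 6: SPARE (2+8=10). 10 + next roll (10) = 20. Cumulative: 78
Frame 7: STRIKE. 10 + next two rolls (8+1) = 19. Cumulative: 97
Frame 8: OPEN (8+1=9). Cumulative: 106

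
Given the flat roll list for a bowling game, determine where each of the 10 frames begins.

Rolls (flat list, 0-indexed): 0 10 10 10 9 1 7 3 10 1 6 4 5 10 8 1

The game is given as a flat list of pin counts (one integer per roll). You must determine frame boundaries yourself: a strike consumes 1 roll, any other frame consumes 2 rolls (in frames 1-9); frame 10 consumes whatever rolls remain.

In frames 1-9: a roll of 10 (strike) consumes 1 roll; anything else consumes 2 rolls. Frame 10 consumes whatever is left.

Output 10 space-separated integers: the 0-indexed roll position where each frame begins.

Frame 1 starts at roll index 0: rolls=0,10 (sum=10), consumes 2 rolls
Frame 2 starts at roll index 2: roll=10 (strike), consumes 1 roll
Frame 3 starts at roll index 3: roll=10 (strike), consumes 1 roll
Frame 4 starts at roll index 4: rolls=9,1 (sum=10), consumes 2 rolls
Frame 5 starts at roll index 6: rolls=7,3 (sum=10), consumes 2 rolls
Frame 6 starts at roll index 8: roll=10 (strike), consumes 1 roll
Frame 7 starts at roll index 9: rolls=1,6 (sum=7), consumes 2 rolls
Frame 8 starts at roll index 11: rolls=4,5 (sum=9), consumes 2 rolls
Frame 9 starts at roll index 13: roll=10 (strike), consumes 1 roll
Frame 10 starts at roll index 14: 2 remaining rolls

Answer: 0 2 3 4 6 8 9 11 13 14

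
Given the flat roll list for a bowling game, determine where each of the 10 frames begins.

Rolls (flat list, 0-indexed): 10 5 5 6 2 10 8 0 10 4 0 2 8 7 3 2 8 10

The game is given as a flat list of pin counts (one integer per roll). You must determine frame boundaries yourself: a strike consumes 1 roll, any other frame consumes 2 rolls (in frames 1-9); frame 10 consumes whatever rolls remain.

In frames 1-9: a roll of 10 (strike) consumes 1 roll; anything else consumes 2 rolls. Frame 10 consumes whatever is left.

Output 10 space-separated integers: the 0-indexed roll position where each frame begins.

Frame 1 starts at roll index 0: roll=10 (strike), consumes 1 roll
Frame 2 starts at roll index 1: rolls=5,5 (sum=10), consumes 2 rolls
Frame 3 starts at roll index 3: rolls=6,2 (sum=8), consumes 2 rolls
Frame 4 starts at roll index 5: roll=10 (strike), consumes 1 roll
Frame 5 starts at roll index 6: rolls=8,0 (sum=8), consumes 2 rolls
Frame 6 starts at roll index 8: roll=10 (strike), consumes 1 roll
Frame 7 starts at roll index 9: rolls=4,0 (sum=4), consumes 2 rolls
Frame 8 starts at roll index 11: rolls=2,8 (sum=10), consumes 2 rolls
Frame 9 starts at roll index 13: rolls=7,3 (sum=10), consumes 2 rolls
Frame 10 starts at roll index 15: 3 remaining rolls

Answer: 0 1 3 5 6 8 9 11 13 15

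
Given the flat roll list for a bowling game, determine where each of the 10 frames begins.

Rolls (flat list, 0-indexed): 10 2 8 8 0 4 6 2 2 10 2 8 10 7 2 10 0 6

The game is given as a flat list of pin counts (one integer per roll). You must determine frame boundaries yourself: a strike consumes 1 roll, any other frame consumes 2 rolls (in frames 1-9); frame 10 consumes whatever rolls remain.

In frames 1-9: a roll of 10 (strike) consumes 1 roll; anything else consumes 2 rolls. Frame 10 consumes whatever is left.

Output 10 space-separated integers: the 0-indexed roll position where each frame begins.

Frame 1 starts at roll index 0: roll=10 (strike), consumes 1 roll
Frame 2 starts at roll index 1: rolls=2,8 (sum=10), consumes 2 rolls
Frame 3 starts at roll index 3: rolls=8,0 (sum=8), consumes 2 rolls
Frame 4 starts at roll index 5: rolls=4,6 (sum=10), consumes 2 rolls
Frame 5 starts at roll index 7: rolls=2,2 (sum=4), consumes 2 rolls
Frame 6 starts at roll index 9: roll=10 (strike), consumes 1 roll
Frame 7 starts at roll index 10: rolls=2,8 (sum=10), consumes 2 rolls
Frame 8 starts at roll index 12: roll=10 (strike), consumes 1 roll
Frame 9 starts at roll index 13: rolls=7,2 (sum=9), consumes 2 rolls
Frame 10 starts at roll index 15: 3 remaining rolls

Answer: 0 1 3 5 7 9 10 12 13 15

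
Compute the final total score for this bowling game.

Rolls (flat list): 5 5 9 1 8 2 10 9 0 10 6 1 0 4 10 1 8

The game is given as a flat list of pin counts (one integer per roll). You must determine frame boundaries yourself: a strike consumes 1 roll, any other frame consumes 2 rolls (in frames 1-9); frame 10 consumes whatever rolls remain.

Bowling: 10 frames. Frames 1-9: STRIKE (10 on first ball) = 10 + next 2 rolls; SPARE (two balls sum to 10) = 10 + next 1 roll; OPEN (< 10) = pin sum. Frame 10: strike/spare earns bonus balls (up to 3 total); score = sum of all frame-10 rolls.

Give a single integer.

Frame 1: SPARE (5+5=10). 10 + next roll (9) = 19. Cumulative: 19
Frame 2: SPARE (9+1=10). 10 + next roll (8) = 18. Cumulative: 37
Frame 3: SPARE (8+2=10). 10 + next roll (10) = 20. Cumulative: 57
Frame 4: STRIKE. 10 + next two rolls (9+0) = 19. Cumulative: 76
Frame 5: OPEN (9+0=9). Cumulative: 85
Frame 6: STRIKE. 10 + next two rolls (6+1) = 17. Cumulative: 102
Frame 7: OPEN (6+1=7). Cumulative: 109
Frame 8: OPEN (0+4=4). Cumulative: 113
Frame 9: STRIKE. 10 + next two rolls (1+8) = 19. Cumulative: 132
Frame 10: OPEN. Sum of all frame-10 rolls (1+8) = 9. Cumulative: 141

Answer: 141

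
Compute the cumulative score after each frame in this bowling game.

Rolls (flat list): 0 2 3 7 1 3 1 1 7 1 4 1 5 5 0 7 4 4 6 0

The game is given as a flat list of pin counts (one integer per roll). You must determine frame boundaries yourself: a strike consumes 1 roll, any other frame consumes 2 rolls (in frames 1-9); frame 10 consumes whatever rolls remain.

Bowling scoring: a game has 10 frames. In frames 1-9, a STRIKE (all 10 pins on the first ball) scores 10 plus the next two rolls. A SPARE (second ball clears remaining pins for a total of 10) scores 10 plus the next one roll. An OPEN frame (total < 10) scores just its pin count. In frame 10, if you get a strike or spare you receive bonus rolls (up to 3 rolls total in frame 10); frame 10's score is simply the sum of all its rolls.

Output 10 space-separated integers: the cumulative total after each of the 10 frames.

Answer: 2 13 17 19 27 32 42 49 57 63

Derivation:
Frame 1: OPEN (0+2=2). Cumulative: 2
Frame 2: SPARE (3+7=10). 10 + next roll (1) = 11. Cumulative: 13
Frame 3: OPEN (1+3=4). Cumulative: 17
Frame 4: OPEN (1+1=2). Cumulative: 19
Frame 5: OPEN (7+1=8). Cumulative: 27
Frame 6: OPEN (4+1=5). Cumulative: 32
Frame 7: SPARE (5+5=10). 10 + next roll (0) = 10. Cumulative: 42
Frame 8: OPEN (0+7=7). Cumulative: 49
Frame 9: OPEN (4+4=8). Cumulative: 57
Frame 10: OPEN. Sum of all frame-10 rolls (6+0) = 6. Cumulative: 63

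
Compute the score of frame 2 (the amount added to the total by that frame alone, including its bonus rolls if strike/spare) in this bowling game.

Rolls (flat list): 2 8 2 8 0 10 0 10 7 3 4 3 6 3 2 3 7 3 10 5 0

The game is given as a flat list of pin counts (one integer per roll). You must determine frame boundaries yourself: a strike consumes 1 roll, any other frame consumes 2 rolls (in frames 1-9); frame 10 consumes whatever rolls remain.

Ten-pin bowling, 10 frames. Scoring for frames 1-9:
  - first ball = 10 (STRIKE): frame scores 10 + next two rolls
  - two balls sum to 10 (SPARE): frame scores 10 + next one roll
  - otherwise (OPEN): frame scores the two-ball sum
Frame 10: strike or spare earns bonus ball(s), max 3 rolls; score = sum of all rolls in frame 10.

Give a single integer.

Frame 1: SPARE (2+8=10). 10 + next roll (2) = 12. Cumulative: 12
Frame 2: SPARE (2+8=10). 10 + next roll (0) = 10. Cumulative: 22
Frame 3: SPARE (0+10=10). 10 + next roll (0) = 10. Cumulative: 32
Frame 4: SPARE (0+10=10). 10 + next roll (7) = 17. Cumulative: 49

Answer: 10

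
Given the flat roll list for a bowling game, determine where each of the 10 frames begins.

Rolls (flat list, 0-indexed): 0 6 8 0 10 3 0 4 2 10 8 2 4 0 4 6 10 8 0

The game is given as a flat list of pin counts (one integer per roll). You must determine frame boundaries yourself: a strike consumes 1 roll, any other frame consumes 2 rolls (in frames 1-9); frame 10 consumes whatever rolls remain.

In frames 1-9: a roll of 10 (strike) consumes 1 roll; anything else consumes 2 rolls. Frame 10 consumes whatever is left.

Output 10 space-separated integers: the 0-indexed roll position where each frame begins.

Answer: 0 2 4 5 7 9 10 12 14 16

Derivation:
Frame 1 starts at roll index 0: rolls=0,6 (sum=6), consumes 2 rolls
Frame 2 starts at roll index 2: rolls=8,0 (sum=8), consumes 2 rolls
Frame 3 starts at roll index 4: roll=10 (strike), consumes 1 roll
Frame 4 starts at roll index 5: rolls=3,0 (sum=3), consumes 2 rolls
Frame 5 starts at roll index 7: rolls=4,2 (sum=6), consumes 2 rolls
Frame 6 starts at roll index 9: roll=10 (strike), consumes 1 roll
Frame 7 starts at roll index 10: rolls=8,2 (sum=10), consumes 2 rolls
Frame 8 starts at roll index 12: rolls=4,0 (sum=4), consumes 2 rolls
Frame 9 starts at roll index 14: rolls=4,6 (sum=10), consumes 2 rolls
Frame 10 starts at roll index 16: 3 remaining rolls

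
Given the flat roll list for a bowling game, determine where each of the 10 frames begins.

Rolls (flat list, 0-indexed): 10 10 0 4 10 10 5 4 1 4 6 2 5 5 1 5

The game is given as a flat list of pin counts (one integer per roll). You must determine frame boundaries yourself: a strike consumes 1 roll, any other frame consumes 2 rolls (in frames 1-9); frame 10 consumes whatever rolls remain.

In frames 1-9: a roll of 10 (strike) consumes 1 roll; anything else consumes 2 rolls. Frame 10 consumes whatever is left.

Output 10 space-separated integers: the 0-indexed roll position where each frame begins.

Frame 1 starts at roll index 0: roll=10 (strike), consumes 1 roll
Frame 2 starts at roll index 1: roll=10 (strike), consumes 1 roll
Frame 3 starts at roll index 2: rolls=0,4 (sum=4), consumes 2 rolls
Frame 4 starts at roll index 4: roll=10 (strike), consumes 1 roll
Frame 5 starts at roll index 5: roll=10 (strike), consumes 1 roll
Frame 6 starts at roll index 6: rolls=5,4 (sum=9), consumes 2 rolls
Frame 7 starts at roll index 8: rolls=1,4 (sum=5), consumes 2 rolls
Frame 8 starts at roll index 10: rolls=6,2 (sum=8), consumes 2 rolls
Frame 9 starts at roll index 12: rolls=5,5 (sum=10), consumes 2 rolls
Frame 10 starts at roll index 14: 2 remaining rolls

Answer: 0 1 2 4 5 6 8 10 12 14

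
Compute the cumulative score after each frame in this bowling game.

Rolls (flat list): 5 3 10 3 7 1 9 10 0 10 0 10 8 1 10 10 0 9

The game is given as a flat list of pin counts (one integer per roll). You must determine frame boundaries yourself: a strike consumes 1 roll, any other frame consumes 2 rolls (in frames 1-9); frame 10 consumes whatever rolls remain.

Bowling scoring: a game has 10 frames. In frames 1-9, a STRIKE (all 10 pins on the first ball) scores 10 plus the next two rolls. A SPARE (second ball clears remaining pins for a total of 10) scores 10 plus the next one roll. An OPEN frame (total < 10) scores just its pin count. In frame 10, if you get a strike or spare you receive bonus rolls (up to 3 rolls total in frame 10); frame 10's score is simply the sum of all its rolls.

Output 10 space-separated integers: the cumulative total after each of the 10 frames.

Answer: 8 28 39 59 79 89 107 116 136 155

Derivation:
Frame 1: OPEN (5+3=8). Cumulative: 8
Frame 2: STRIKE. 10 + next two rolls (3+7) = 20. Cumulative: 28
Frame 3: SPARE (3+7=10). 10 + next roll (1) = 11. Cumulative: 39
Frame 4: SPARE (1+9=10). 10 + next roll (10) = 20. Cumulative: 59
Frame 5: STRIKE. 10 + next two rolls (0+10) = 20. Cumulative: 79
Frame 6: SPARE (0+10=10). 10 + next roll (0) = 10. Cumulative: 89
Frame 7: SPARE (0+10=10). 10 + next roll (8) = 18. Cumulative: 107
Frame 8: OPEN (8+1=9). Cumulative: 116
Frame 9: STRIKE. 10 + next two rolls (10+0) = 20. Cumulative: 136
Frame 10: STRIKE. Sum of all frame-10 rolls (10+0+9) = 19. Cumulative: 155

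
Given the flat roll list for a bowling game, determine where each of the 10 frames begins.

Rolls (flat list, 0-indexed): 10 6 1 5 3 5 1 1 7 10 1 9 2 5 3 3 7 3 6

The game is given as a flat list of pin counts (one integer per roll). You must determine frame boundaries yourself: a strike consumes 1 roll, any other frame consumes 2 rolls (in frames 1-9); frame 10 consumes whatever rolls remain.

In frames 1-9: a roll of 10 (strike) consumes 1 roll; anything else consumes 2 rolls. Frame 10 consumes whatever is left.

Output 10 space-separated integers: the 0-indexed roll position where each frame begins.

Answer: 0 1 3 5 7 9 10 12 14 16

Derivation:
Frame 1 starts at roll index 0: roll=10 (strike), consumes 1 roll
Frame 2 starts at roll index 1: rolls=6,1 (sum=7), consumes 2 rolls
Frame 3 starts at roll index 3: rolls=5,3 (sum=8), consumes 2 rolls
Frame 4 starts at roll index 5: rolls=5,1 (sum=6), consumes 2 rolls
Frame 5 starts at roll index 7: rolls=1,7 (sum=8), consumes 2 rolls
Frame 6 starts at roll index 9: roll=10 (strike), consumes 1 roll
Frame 7 starts at roll index 10: rolls=1,9 (sum=10), consumes 2 rolls
Frame 8 starts at roll index 12: rolls=2,5 (sum=7), consumes 2 rolls
Frame 9 starts at roll index 14: rolls=3,3 (sum=6), consumes 2 rolls
Frame 10 starts at roll index 16: 3 remaining rolls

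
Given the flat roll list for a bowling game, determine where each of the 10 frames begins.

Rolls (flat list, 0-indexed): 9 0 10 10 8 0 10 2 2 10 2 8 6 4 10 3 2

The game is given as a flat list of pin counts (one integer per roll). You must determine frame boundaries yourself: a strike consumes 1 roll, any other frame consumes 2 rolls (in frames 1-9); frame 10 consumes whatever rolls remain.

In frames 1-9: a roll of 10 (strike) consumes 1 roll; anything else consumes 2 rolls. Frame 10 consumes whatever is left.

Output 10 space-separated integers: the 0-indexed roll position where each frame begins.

Answer: 0 2 3 4 6 7 9 10 12 14

Derivation:
Frame 1 starts at roll index 0: rolls=9,0 (sum=9), consumes 2 rolls
Frame 2 starts at roll index 2: roll=10 (strike), consumes 1 roll
Frame 3 starts at roll index 3: roll=10 (strike), consumes 1 roll
Frame 4 starts at roll index 4: rolls=8,0 (sum=8), consumes 2 rolls
Frame 5 starts at roll index 6: roll=10 (strike), consumes 1 roll
Frame 6 starts at roll index 7: rolls=2,2 (sum=4), consumes 2 rolls
Frame 7 starts at roll index 9: roll=10 (strike), consumes 1 roll
Frame 8 starts at roll index 10: rolls=2,8 (sum=10), consumes 2 rolls
Frame 9 starts at roll index 12: rolls=6,4 (sum=10), consumes 2 rolls
Frame 10 starts at roll index 14: 3 remaining rolls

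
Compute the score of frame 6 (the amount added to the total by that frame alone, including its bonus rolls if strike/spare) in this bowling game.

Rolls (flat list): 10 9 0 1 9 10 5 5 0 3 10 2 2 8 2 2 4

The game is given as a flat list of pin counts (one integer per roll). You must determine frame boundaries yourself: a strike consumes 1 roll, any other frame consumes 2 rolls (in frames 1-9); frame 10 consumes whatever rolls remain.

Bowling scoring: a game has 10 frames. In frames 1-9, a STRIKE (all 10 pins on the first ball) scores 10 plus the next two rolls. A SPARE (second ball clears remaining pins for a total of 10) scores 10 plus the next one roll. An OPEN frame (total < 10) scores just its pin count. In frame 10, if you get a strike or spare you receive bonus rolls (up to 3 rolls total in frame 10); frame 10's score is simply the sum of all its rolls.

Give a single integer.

Answer: 3

Derivation:
Frame 1: STRIKE. 10 + next two rolls (9+0) = 19. Cumulative: 19
Frame 2: OPEN (9+0=9). Cumulative: 28
Frame 3: SPARE (1+9=10). 10 + next roll (10) = 20. Cumulative: 48
Frame 4: STRIKE. 10 + next two rolls (5+5) = 20. Cumulative: 68
Frame 5: SPARE (5+5=10). 10 + next roll (0) = 10. Cumulative: 78
Frame 6: OPEN (0+3=3). Cumulative: 81
Frame 7: STRIKE. 10 + next two rolls (2+2) = 14. Cumulative: 95
Frame 8: OPEN (2+2=4). Cumulative: 99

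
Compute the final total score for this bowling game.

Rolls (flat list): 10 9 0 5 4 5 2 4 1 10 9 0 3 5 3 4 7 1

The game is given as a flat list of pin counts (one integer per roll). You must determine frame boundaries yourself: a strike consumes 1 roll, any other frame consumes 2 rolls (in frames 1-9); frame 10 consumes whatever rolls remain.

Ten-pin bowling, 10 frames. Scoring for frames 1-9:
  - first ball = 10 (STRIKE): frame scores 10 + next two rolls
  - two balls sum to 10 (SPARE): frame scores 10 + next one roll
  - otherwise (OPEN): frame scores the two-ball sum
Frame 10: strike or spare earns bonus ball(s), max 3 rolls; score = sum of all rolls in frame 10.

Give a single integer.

Answer: 100

Derivation:
Frame 1: STRIKE. 10 + next two rolls (9+0) = 19. Cumulative: 19
Frame 2: OPEN (9+0=9). Cumulative: 28
Frame 3: OPEN (5+4=9). Cumulative: 37
Frame 4: OPEN (5+2=7). Cumulative: 44
Frame 5: OPEN (4+1=5). Cumulative: 49
Frame 6: STRIKE. 10 + next two rolls (9+0) = 19. Cumulative: 68
Frame 7: OPEN (9+0=9). Cumulative: 77
Frame 8: OPEN (3+5=8). Cumulative: 85
Frame 9: OPEN (3+4=7). Cumulative: 92
Frame 10: OPEN. Sum of all frame-10 rolls (7+1) = 8. Cumulative: 100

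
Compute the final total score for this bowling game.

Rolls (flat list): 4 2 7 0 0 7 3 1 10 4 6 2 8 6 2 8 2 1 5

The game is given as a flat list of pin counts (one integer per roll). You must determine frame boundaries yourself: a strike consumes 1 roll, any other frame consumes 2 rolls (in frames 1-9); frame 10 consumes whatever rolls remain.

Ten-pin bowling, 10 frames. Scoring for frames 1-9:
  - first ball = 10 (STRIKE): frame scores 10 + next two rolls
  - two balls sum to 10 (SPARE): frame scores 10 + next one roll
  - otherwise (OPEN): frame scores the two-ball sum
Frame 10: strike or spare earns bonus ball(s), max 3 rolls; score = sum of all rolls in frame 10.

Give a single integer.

Answer: 97

Derivation:
Frame 1: OPEN (4+2=6). Cumulative: 6
Frame 2: OPEN (7+0=7). Cumulative: 13
Frame 3: OPEN (0+7=7). Cumulative: 20
Frame 4: OPEN (3+1=4). Cumulative: 24
Frame 5: STRIKE. 10 + next two rolls (4+6) = 20. Cumulative: 44
Frame 6: SPARE (4+6=10). 10 + next roll (2) = 12. Cumulative: 56
Frame 7: SPARE (2+8=10). 10 + next roll (6) = 16. Cumulative: 72
Frame 8: OPEN (6+2=8). Cumulative: 80
Frame 9: SPARE (8+2=10). 10 + next roll (1) = 11. Cumulative: 91
Frame 10: OPEN. Sum of all frame-10 rolls (1+5) = 6. Cumulative: 97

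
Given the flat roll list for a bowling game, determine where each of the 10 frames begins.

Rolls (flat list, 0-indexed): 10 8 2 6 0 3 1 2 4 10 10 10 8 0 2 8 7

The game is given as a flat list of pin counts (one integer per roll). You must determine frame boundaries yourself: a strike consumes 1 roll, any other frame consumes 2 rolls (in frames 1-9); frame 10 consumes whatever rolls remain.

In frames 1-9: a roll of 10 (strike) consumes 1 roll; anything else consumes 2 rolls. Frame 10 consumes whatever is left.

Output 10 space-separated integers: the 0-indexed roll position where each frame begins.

Answer: 0 1 3 5 7 9 10 11 12 14

Derivation:
Frame 1 starts at roll index 0: roll=10 (strike), consumes 1 roll
Frame 2 starts at roll index 1: rolls=8,2 (sum=10), consumes 2 rolls
Frame 3 starts at roll index 3: rolls=6,0 (sum=6), consumes 2 rolls
Frame 4 starts at roll index 5: rolls=3,1 (sum=4), consumes 2 rolls
Frame 5 starts at roll index 7: rolls=2,4 (sum=6), consumes 2 rolls
Frame 6 starts at roll index 9: roll=10 (strike), consumes 1 roll
Frame 7 starts at roll index 10: roll=10 (strike), consumes 1 roll
Frame 8 starts at roll index 11: roll=10 (strike), consumes 1 roll
Frame 9 starts at roll index 12: rolls=8,0 (sum=8), consumes 2 rolls
Frame 10 starts at roll index 14: 3 remaining rolls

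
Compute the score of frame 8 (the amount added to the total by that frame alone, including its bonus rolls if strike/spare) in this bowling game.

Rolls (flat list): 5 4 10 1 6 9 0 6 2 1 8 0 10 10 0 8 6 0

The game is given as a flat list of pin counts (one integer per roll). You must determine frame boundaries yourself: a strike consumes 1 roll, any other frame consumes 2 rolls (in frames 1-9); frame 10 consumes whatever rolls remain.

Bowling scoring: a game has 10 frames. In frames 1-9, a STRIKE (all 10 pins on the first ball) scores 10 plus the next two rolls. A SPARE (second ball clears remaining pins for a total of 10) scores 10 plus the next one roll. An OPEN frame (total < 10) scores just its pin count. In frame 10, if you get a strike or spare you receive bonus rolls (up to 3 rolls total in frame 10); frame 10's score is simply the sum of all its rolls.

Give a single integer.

Answer: 18

Derivation:
Frame 1: OPEN (5+4=9). Cumulative: 9
Frame 2: STRIKE. 10 + next two rolls (1+6) = 17. Cumulative: 26
Frame 3: OPEN (1+6=7). Cumulative: 33
Frame 4: OPEN (9+0=9). Cumulative: 42
Frame 5: OPEN (6+2=8). Cumulative: 50
Frame 6: OPEN (1+8=9). Cumulative: 59
Frame 7: SPARE (0+10=10). 10 + next roll (10) = 20. Cumulative: 79
Frame 8: STRIKE. 10 + next two rolls (0+8) = 18. Cumulative: 97
Frame 9: OPEN (0+8=8). Cumulative: 105
Frame 10: OPEN. Sum of all frame-10 rolls (6+0) = 6. Cumulative: 111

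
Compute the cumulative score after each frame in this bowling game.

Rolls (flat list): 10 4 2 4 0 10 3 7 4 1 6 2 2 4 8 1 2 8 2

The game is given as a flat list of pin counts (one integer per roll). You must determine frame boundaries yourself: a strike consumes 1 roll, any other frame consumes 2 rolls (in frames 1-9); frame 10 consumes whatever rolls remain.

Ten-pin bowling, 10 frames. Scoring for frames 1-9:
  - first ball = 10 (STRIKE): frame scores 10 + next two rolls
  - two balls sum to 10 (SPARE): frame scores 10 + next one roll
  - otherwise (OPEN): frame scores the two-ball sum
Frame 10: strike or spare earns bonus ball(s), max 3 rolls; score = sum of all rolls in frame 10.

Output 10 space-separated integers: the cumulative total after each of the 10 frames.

Frame 1: STRIKE. 10 + next two rolls (4+2) = 16. Cumulative: 16
Frame 2: OPEN (4+2=6). Cumulative: 22
Frame 3: OPEN (4+0=4). Cumulative: 26
Frame 4: STRIKE. 10 + next two rolls (3+7) = 20. Cumulative: 46
Frame 5: SPARE (3+7=10). 10 + next roll (4) = 14. Cumulative: 60
Frame 6: OPEN (4+1=5). Cumulative: 65
Frame 7: OPEN (6+2=8). Cumulative: 73
Frame 8: OPEN (2+4=6). Cumulative: 79
Frame 9: OPEN (8+1=9). Cumulative: 88
Frame 10: SPARE. Sum of all frame-10 rolls (2+8+2) = 12. Cumulative: 100

Answer: 16 22 26 46 60 65 73 79 88 100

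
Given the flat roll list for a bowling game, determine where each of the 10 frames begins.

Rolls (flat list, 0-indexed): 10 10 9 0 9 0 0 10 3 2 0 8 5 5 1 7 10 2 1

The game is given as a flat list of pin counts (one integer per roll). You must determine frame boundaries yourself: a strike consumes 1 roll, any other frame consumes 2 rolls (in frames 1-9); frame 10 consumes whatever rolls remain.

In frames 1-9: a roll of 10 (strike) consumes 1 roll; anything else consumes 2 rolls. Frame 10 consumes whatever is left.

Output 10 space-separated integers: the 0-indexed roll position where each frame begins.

Answer: 0 1 2 4 6 8 10 12 14 16

Derivation:
Frame 1 starts at roll index 0: roll=10 (strike), consumes 1 roll
Frame 2 starts at roll index 1: roll=10 (strike), consumes 1 roll
Frame 3 starts at roll index 2: rolls=9,0 (sum=9), consumes 2 rolls
Frame 4 starts at roll index 4: rolls=9,0 (sum=9), consumes 2 rolls
Frame 5 starts at roll index 6: rolls=0,10 (sum=10), consumes 2 rolls
Frame 6 starts at roll index 8: rolls=3,2 (sum=5), consumes 2 rolls
Frame 7 starts at roll index 10: rolls=0,8 (sum=8), consumes 2 rolls
Frame 8 starts at roll index 12: rolls=5,5 (sum=10), consumes 2 rolls
Frame 9 starts at roll index 14: rolls=1,7 (sum=8), consumes 2 rolls
Frame 10 starts at roll index 16: 3 remaining rolls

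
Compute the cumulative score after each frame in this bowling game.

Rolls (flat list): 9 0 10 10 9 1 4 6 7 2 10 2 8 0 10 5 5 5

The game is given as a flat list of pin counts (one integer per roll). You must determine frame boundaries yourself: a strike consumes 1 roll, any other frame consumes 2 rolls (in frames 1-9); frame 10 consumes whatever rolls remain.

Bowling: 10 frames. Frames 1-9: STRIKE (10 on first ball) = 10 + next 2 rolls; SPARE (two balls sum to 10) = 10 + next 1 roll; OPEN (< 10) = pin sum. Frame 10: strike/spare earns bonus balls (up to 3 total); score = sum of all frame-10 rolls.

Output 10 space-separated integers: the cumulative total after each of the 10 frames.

Answer: 9 38 58 72 89 98 118 128 143 158

Derivation:
Frame 1: OPEN (9+0=9). Cumulative: 9
Frame 2: STRIKE. 10 + next two rolls (10+9) = 29. Cumulative: 38
Frame 3: STRIKE. 10 + next two rolls (9+1) = 20. Cumulative: 58
Frame 4: SPARE (9+1=10). 10 + next roll (4) = 14. Cumulative: 72
Frame 5: SPARE (4+6=10). 10 + next roll (7) = 17. Cumulative: 89
Frame 6: OPEN (7+2=9). Cumulative: 98
Frame 7: STRIKE. 10 + next two rolls (2+8) = 20. Cumulative: 118
Frame 8: SPARE (2+8=10). 10 + next roll (0) = 10. Cumulative: 128
Frame 9: SPARE (0+10=10). 10 + next roll (5) = 15. Cumulative: 143
Frame 10: SPARE. Sum of all frame-10 rolls (5+5+5) = 15. Cumulative: 158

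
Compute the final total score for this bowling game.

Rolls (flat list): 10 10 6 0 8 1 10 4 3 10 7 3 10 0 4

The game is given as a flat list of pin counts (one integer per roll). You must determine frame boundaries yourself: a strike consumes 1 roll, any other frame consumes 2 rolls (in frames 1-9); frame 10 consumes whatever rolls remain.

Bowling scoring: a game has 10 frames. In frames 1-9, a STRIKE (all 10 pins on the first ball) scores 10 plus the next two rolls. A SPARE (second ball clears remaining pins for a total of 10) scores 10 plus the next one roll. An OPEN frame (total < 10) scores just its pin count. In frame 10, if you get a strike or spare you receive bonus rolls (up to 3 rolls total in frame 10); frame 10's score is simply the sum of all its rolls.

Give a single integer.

Frame 1: STRIKE. 10 + next two rolls (10+6) = 26. Cumulative: 26
Frame 2: STRIKE. 10 + next two rolls (6+0) = 16. Cumulative: 42
Frame 3: OPEN (6+0=6). Cumulative: 48
Frame 4: OPEN (8+1=9). Cumulative: 57
Frame 5: STRIKE. 10 + next two rolls (4+3) = 17. Cumulative: 74
Frame 6: OPEN (4+3=7). Cumulative: 81
Frame 7: STRIKE. 10 + next two rolls (7+3) = 20. Cumulative: 101
Frame 8: SPARE (7+3=10). 10 + next roll (10) = 20. Cumulative: 121
Frame 9: STRIKE. 10 + next two rolls (0+4) = 14. Cumulative: 135
Frame 10: OPEN. Sum of all frame-10 rolls (0+4) = 4. Cumulative: 139

Answer: 139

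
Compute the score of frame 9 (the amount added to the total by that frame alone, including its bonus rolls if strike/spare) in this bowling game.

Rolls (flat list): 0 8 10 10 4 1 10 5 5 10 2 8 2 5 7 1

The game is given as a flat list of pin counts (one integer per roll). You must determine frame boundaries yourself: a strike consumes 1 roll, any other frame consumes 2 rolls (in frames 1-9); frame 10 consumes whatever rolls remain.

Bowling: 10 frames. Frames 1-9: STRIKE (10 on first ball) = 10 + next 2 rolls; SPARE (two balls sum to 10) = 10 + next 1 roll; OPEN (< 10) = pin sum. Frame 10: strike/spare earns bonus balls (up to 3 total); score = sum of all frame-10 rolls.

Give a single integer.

Frame 1: OPEN (0+8=8). Cumulative: 8
Frame 2: STRIKE. 10 + next two rolls (10+4) = 24. Cumulative: 32
Frame 3: STRIKE. 10 + next two rolls (4+1) = 15. Cumulative: 47
Frame 4: OPEN (4+1=5). Cumulative: 52
Frame 5: STRIKE. 10 + next two rolls (5+5) = 20. Cumulative: 72
Frame 6: SPARE (5+5=10). 10 + next roll (10) = 20. Cumulative: 92
Frame 7: STRIKE. 10 + next two rolls (2+8) = 20. Cumulative: 112
Frame 8: SPARE (2+8=10). 10 + next roll (2) = 12. Cumulative: 124
Frame 9: OPEN (2+5=7). Cumulative: 131
Frame 10: OPEN. Sum of all frame-10 rolls (7+1) = 8. Cumulative: 139

Answer: 7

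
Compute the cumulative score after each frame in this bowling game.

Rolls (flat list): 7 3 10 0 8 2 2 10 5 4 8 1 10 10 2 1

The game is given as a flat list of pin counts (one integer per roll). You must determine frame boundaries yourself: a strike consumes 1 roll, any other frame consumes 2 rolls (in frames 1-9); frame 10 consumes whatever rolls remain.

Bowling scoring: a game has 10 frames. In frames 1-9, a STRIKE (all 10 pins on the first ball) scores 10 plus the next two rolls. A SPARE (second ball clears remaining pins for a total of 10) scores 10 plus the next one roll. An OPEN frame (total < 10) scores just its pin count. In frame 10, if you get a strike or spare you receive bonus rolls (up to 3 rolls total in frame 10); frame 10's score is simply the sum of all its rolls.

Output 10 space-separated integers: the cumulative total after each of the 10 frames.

Frame 1: SPARE (7+3=10). 10 + next roll (10) = 20. Cumulative: 20
Frame 2: STRIKE. 10 + next two rolls (0+8) = 18. Cumulative: 38
Frame 3: OPEN (0+8=8). Cumulative: 46
Frame 4: OPEN (2+2=4). Cumulative: 50
Frame 5: STRIKE. 10 + next two rolls (5+4) = 19. Cumulative: 69
Frame 6: OPEN (5+4=9). Cumulative: 78
Frame 7: OPEN (8+1=9). Cumulative: 87
Frame 8: STRIKE. 10 + next two rolls (10+2) = 22. Cumulative: 109
Frame 9: STRIKE. 10 + next two rolls (2+1) = 13. Cumulative: 122
Frame 10: OPEN. Sum of all frame-10 rolls (2+1) = 3. Cumulative: 125

Answer: 20 38 46 50 69 78 87 109 122 125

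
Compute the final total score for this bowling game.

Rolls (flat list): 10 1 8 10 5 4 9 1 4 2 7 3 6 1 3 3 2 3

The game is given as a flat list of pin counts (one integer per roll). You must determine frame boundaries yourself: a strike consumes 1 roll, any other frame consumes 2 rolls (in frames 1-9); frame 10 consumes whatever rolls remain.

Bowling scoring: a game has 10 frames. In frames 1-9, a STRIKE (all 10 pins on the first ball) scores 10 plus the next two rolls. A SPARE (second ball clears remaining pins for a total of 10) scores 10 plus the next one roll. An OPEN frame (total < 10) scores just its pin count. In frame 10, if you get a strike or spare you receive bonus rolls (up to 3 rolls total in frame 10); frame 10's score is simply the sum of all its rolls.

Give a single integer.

Answer: 110

Derivation:
Frame 1: STRIKE. 10 + next two rolls (1+8) = 19. Cumulative: 19
Frame 2: OPEN (1+8=9). Cumulative: 28
Frame 3: STRIKE. 10 + next two rolls (5+4) = 19. Cumulative: 47
Frame 4: OPEN (5+4=9). Cumulative: 56
Frame 5: SPARE (9+1=10). 10 + next roll (4) = 14. Cumulative: 70
Frame 6: OPEN (4+2=6). Cumulative: 76
Frame 7: SPARE (7+3=10). 10 + next roll (6) = 16. Cumulative: 92
Frame 8: OPEN (6+1=7). Cumulative: 99
Frame 9: OPEN (3+3=6). Cumulative: 105
Frame 10: OPEN. Sum of all frame-10 rolls (2+3) = 5. Cumulative: 110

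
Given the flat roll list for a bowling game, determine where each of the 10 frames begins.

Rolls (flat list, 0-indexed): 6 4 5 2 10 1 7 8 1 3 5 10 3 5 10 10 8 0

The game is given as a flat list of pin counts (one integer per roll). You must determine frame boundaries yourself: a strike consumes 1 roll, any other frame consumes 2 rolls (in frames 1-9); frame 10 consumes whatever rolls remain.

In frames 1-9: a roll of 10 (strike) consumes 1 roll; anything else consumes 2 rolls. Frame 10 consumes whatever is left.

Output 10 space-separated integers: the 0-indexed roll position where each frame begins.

Answer: 0 2 4 5 7 9 11 12 14 15

Derivation:
Frame 1 starts at roll index 0: rolls=6,4 (sum=10), consumes 2 rolls
Frame 2 starts at roll index 2: rolls=5,2 (sum=7), consumes 2 rolls
Frame 3 starts at roll index 4: roll=10 (strike), consumes 1 roll
Frame 4 starts at roll index 5: rolls=1,7 (sum=8), consumes 2 rolls
Frame 5 starts at roll index 7: rolls=8,1 (sum=9), consumes 2 rolls
Frame 6 starts at roll index 9: rolls=3,5 (sum=8), consumes 2 rolls
Frame 7 starts at roll index 11: roll=10 (strike), consumes 1 roll
Frame 8 starts at roll index 12: rolls=3,5 (sum=8), consumes 2 rolls
Frame 9 starts at roll index 14: roll=10 (strike), consumes 1 roll
Frame 10 starts at roll index 15: 3 remaining rolls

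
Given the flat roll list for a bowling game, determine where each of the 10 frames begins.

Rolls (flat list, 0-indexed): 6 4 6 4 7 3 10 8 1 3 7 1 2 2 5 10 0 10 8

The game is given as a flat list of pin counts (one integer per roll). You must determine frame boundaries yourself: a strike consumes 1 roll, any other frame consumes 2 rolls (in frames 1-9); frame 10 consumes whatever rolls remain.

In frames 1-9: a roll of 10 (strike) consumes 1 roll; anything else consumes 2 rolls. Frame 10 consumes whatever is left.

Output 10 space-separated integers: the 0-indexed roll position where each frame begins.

Answer: 0 2 4 6 7 9 11 13 15 16

Derivation:
Frame 1 starts at roll index 0: rolls=6,4 (sum=10), consumes 2 rolls
Frame 2 starts at roll index 2: rolls=6,4 (sum=10), consumes 2 rolls
Frame 3 starts at roll index 4: rolls=7,3 (sum=10), consumes 2 rolls
Frame 4 starts at roll index 6: roll=10 (strike), consumes 1 roll
Frame 5 starts at roll index 7: rolls=8,1 (sum=9), consumes 2 rolls
Frame 6 starts at roll index 9: rolls=3,7 (sum=10), consumes 2 rolls
Frame 7 starts at roll index 11: rolls=1,2 (sum=3), consumes 2 rolls
Frame 8 starts at roll index 13: rolls=2,5 (sum=7), consumes 2 rolls
Frame 9 starts at roll index 15: roll=10 (strike), consumes 1 roll
Frame 10 starts at roll index 16: 3 remaining rolls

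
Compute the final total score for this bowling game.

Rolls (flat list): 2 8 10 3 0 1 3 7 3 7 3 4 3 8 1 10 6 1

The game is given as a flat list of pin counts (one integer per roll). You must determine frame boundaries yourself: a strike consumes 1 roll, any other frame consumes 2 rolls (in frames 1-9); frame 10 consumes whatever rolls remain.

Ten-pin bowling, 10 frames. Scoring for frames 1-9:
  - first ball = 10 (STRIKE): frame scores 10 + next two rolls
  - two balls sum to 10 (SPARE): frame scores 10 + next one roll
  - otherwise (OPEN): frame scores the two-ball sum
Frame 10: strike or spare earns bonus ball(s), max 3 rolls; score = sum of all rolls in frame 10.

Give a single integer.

Answer: 111

Derivation:
Frame 1: SPARE (2+8=10). 10 + next roll (10) = 20. Cumulative: 20
Frame 2: STRIKE. 10 + next two rolls (3+0) = 13. Cumulative: 33
Frame 3: OPEN (3+0=3). Cumulative: 36
Frame 4: OPEN (1+3=4). Cumulative: 40
Frame 5: SPARE (7+3=10). 10 + next roll (7) = 17. Cumulative: 57
Frame 6: SPARE (7+3=10). 10 + next roll (4) = 14. Cumulative: 71
Frame 7: OPEN (4+3=7). Cumulative: 78
Frame 8: OPEN (8+1=9). Cumulative: 87
Frame 9: STRIKE. 10 + next two rolls (6+1) = 17. Cumulative: 104
Frame 10: OPEN. Sum of all frame-10 rolls (6+1) = 7. Cumulative: 111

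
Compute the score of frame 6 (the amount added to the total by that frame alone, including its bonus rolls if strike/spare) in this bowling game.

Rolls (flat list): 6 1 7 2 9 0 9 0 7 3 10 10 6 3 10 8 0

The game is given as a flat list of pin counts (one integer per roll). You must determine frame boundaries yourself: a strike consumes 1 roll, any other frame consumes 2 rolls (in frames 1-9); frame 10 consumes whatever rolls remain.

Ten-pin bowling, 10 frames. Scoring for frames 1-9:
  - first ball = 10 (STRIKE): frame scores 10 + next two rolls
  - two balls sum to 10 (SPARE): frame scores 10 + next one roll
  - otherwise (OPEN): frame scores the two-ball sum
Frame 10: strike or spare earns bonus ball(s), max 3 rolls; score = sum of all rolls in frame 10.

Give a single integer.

Frame 1: OPEN (6+1=7). Cumulative: 7
Frame 2: OPEN (7+2=9). Cumulative: 16
Frame 3: OPEN (9+0=9). Cumulative: 25
Frame 4: OPEN (9+0=9). Cumulative: 34
Frame 5: SPARE (7+3=10). 10 + next roll (10) = 20. Cumulative: 54
Frame 6: STRIKE. 10 + next two rolls (10+6) = 26. Cumulative: 80
Frame 7: STRIKE. 10 + next two rolls (6+3) = 19. Cumulative: 99
Frame 8: OPEN (6+3=9). Cumulative: 108

Answer: 26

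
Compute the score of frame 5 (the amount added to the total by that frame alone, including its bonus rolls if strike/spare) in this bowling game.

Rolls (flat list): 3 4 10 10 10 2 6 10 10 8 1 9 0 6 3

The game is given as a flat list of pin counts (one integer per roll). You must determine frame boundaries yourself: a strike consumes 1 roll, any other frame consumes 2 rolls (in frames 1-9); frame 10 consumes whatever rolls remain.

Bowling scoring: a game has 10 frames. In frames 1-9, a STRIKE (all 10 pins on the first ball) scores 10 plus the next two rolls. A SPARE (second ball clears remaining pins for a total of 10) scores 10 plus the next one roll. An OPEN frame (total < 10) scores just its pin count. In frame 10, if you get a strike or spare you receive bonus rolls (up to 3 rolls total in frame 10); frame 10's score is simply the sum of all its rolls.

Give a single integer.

Answer: 8

Derivation:
Frame 1: OPEN (3+4=7). Cumulative: 7
Frame 2: STRIKE. 10 + next two rolls (10+10) = 30. Cumulative: 37
Frame 3: STRIKE. 10 + next two rolls (10+2) = 22. Cumulative: 59
Frame 4: STRIKE. 10 + next two rolls (2+6) = 18. Cumulative: 77
Frame 5: OPEN (2+6=8). Cumulative: 85
Frame 6: STRIKE. 10 + next two rolls (10+8) = 28. Cumulative: 113
Frame 7: STRIKE. 10 + next two rolls (8+1) = 19. Cumulative: 132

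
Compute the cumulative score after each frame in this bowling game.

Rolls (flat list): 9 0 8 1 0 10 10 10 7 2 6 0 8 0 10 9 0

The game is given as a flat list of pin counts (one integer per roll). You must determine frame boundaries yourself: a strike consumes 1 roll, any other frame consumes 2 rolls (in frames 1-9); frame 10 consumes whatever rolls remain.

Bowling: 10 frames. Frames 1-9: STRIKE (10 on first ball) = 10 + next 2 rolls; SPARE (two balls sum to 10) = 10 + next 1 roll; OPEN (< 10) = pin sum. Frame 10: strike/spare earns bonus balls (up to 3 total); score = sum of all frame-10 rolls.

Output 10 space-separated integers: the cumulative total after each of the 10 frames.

Answer: 9 18 38 65 84 93 99 107 126 135

Derivation:
Frame 1: OPEN (9+0=9). Cumulative: 9
Frame 2: OPEN (8+1=9). Cumulative: 18
Frame 3: SPARE (0+10=10). 10 + next roll (10) = 20. Cumulative: 38
Frame 4: STRIKE. 10 + next two rolls (10+7) = 27. Cumulative: 65
Frame 5: STRIKE. 10 + next two rolls (7+2) = 19. Cumulative: 84
Frame 6: OPEN (7+2=9). Cumulative: 93
Frame 7: OPEN (6+0=6). Cumulative: 99
Frame 8: OPEN (8+0=8). Cumulative: 107
Frame 9: STRIKE. 10 + next two rolls (9+0) = 19. Cumulative: 126
Frame 10: OPEN. Sum of all frame-10 rolls (9+0) = 9. Cumulative: 135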